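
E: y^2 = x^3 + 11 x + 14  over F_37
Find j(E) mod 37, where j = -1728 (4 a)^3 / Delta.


Delta = -16(4 a^3 + 27 b^2) mod 37 = 11
-1728 * (4 a)^3 = -1728 * (4*11)^3 mod 37 = 36
j = 36 * 11^(-1) mod 37 = 10

j = 10 (mod 37)


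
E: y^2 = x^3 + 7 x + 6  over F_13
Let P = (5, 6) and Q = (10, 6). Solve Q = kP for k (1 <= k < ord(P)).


Enumerate multiples of P until we hit Q = (10, 6):
  1P = (5, 6)
  2P = (6, 11)
  3P = (1, 1)
  4P = (11, 6)
  5P = (10, 7)
  6P = (10, 6)
Match found at i = 6.

k = 6


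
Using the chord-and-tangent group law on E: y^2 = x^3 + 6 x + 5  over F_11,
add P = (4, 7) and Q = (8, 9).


P != Q, so use the chord formula.
s = (y2 - y1) / (x2 - x1) = (2) / (4) mod 11 = 6
x3 = s^2 - x1 - x2 mod 11 = 6^2 - 4 - 8 = 2
y3 = s (x1 - x3) - y1 mod 11 = 6 * (4 - 2) - 7 = 5

P + Q = (2, 5)


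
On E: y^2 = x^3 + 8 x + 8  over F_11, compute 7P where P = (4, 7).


k = 7 = 111_2 (binary, LSB first: 111)
Double-and-add from P = (4, 7):
  bit 0 = 1: acc = O + (4, 7) = (4, 7)
  bit 1 = 1: acc = (4, 7) + (8, 10) = (3, 2)
  bit 2 = 1: acc = (3, 2) + (7, 0) = (4, 4)

7P = (4, 4)


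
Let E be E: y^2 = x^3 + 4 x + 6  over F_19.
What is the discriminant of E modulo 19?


4 a^3 + 27 b^2 = 4*4^3 + 27*6^2 = 256 + 972 = 1228
Delta = -16 * (1228) = -19648
Delta mod 19 = 17

Delta = 17 (mod 19)


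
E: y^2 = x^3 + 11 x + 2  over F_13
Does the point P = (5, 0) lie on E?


Check whether y^2 = x^3 + 11 x + 2 (mod 13) for (x, y) = (5, 0).
LHS: y^2 = 0^2 mod 13 = 0
RHS: x^3 + 11 x + 2 = 5^3 + 11*5 + 2 mod 13 = 0
LHS = RHS

Yes, on the curve


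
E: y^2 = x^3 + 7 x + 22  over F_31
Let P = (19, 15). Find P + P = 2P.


Doubling: s = (3 x1^2 + a) / (2 y1)
s = (3*19^2 + 7) / (2*15) mod 31 = 26
x3 = s^2 - 2 x1 mod 31 = 26^2 - 2*19 = 18
y3 = s (x1 - x3) - y1 mod 31 = 26 * (19 - 18) - 15 = 11

2P = (18, 11)


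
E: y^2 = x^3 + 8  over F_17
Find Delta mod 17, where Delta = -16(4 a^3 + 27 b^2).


4 a^3 + 27 b^2 = 4*0^3 + 27*8^2 = 0 + 1728 = 1728
Delta = -16 * (1728) = -27648
Delta mod 17 = 11

Delta = 11 (mod 17)


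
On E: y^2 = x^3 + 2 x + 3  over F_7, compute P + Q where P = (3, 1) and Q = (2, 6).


P != Q, so use the chord formula.
s = (y2 - y1) / (x2 - x1) = (5) / (6) mod 7 = 2
x3 = s^2 - x1 - x2 mod 7 = 2^2 - 3 - 2 = 6
y3 = s (x1 - x3) - y1 mod 7 = 2 * (3 - 6) - 1 = 0

P + Q = (6, 0)


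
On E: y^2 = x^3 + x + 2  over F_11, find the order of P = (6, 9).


Compute successive multiples of P until we hit O:
  1P = (6, 9)
  2P = (8, 7)
  3P = (9, 5)
  4P = (10, 0)
  5P = (9, 6)
  6P = (8, 4)
  7P = (6, 2)
  8P = O

ord(P) = 8


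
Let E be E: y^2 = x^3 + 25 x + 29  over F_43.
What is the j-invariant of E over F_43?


Delta = -16(4 a^3 + 27 b^2) mod 43 = 3
-1728 * (4 a)^3 = -1728 * (4*25)^3 mod 43 = 21
j = 21 * 3^(-1) mod 43 = 7

j = 7 (mod 43)


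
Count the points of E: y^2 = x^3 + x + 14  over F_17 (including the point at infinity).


For each x in F_17, count y with y^2 = x^3 + 1 x + 14 mod 17:
  x = 1: RHS = 16, y in [4, 13]  -> 2 point(s)
  x = 5: RHS = 8, y in [5, 12]  -> 2 point(s)
  x = 6: RHS = 15, y in [7, 10]  -> 2 point(s)
  x = 9: RHS = 4, y in [2, 15]  -> 2 point(s)
  x = 10: RHS = 4, y in [2, 15]  -> 2 point(s)
  x = 11: RHS = 13, y in [8, 9]  -> 2 point(s)
  x = 14: RHS = 1, y in [1, 16]  -> 2 point(s)
  x = 15: RHS = 4, y in [2, 15]  -> 2 point(s)
Affine points: 16. Add the point at infinity: total = 17.

#E(F_17) = 17


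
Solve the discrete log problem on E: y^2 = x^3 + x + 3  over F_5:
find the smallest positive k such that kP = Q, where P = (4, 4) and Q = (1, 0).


Enumerate multiples of P until we hit Q = (1, 0):
  1P = (4, 4)
  2P = (1, 0)
Match found at i = 2.

k = 2


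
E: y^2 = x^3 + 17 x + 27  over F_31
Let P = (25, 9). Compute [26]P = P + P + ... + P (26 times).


k = 26 = 11010_2 (binary, LSB first: 01011)
Double-and-add from P = (25, 9):
  bit 0 = 0: acc unchanged = O
  bit 1 = 1: acc = O + (1, 13) = (1, 13)
  bit 2 = 0: acc unchanged = (1, 13)
  bit 3 = 1: acc = (1, 13) + (4, 2) = (5, 12)
  bit 4 = 1: acc = (5, 12) + (10, 9) = (30, 3)

26P = (30, 3)


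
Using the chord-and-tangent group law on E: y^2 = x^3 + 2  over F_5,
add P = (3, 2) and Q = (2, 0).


P != Q, so use the chord formula.
s = (y2 - y1) / (x2 - x1) = (3) / (4) mod 5 = 2
x3 = s^2 - x1 - x2 mod 5 = 2^2 - 3 - 2 = 4
y3 = s (x1 - x3) - y1 mod 5 = 2 * (3 - 4) - 2 = 1

P + Q = (4, 1)


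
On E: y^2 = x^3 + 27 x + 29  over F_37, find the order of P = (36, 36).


Compute successive multiples of P until we hit O:
  1P = (36, 36)
  2P = (5, 17)
  3P = (5, 20)
  4P = (36, 1)
  5P = O

ord(P) = 5


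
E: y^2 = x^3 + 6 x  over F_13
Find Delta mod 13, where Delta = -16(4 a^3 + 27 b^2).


4 a^3 + 27 b^2 = 4*6^3 + 27*0^2 = 864 + 0 = 864
Delta = -16 * (864) = -13824
Delta mod 13 = 8

Delta = 8 (mod 13)


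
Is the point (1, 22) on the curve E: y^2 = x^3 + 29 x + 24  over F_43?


Check whether y^2 = x^3 + 29 x + 24 (mod 43) for (x, y) = (1, 22).
LHS: y^2 = 22^2 mod 43 = 11
RHS: x^3 + 29 x + 24 = 1^3 + 29*1 + 24 mod 43 = 11
LHS = RHS

Yes, on the curve


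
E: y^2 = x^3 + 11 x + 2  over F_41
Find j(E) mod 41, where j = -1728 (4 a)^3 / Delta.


Delta = -16(4 a^3 + 27 b^2) mod 41 = 8
-1728 * (4 a)^3 = -1728 * (4*11)^3 mod 41 = 2
j = 2 * 8^(-1) mod 41 = 31

j = 31 (mod 41)


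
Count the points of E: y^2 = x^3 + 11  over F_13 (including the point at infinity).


For each x in F_13, count y with y^2 = x^3 + 0 x + 11 mod 13:
  x = 1: RHS = 12, y in [5, 8]  -> 2 point(s)
  x = 3: RHS = 12, y in [5, 8]  -> 2 point(s)
  x = 4: RHS = 10, y in [6, 7]  -> 2 point(s)
  x = 7: RHS = 3, y in [4, 9]  -> 2 point(s)
  x = 8: RHS = 3, y in [4, 9]  -> 2 point(s)
  x = 9: RHS = 12, y in [5, 8]  -> 2 point(s)
  x = 10: RHS = 10, y in [6, 7]  -> 2 point(s)
  x = 11: RHS = 3, y in [4, 9]  -> 2 point(s)
  x = 12: RHS = 10, y in [6, 7]  -> 2 point(s)
Affine points: 18. Add the point at infinity: total = 19.

#E(F_13) = 19


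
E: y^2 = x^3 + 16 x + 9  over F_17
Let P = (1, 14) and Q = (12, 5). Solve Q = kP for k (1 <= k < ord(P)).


Enumerate multiples of P until we hit Q = (12, 5):
  1P = (1, 14)
  2P = (0, 14)
  3P = (16, 3)
  4P = (9, 10)
  5P = (3, 4)
  6P = (4, 1)
  7P = (10, 8)
  8P = (14, 6)
  9P = (6, 10)
  10P = (12, 5)
Match found at i = 10.

k = 10


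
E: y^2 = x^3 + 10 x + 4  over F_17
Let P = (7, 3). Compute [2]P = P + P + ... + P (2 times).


k = 2 = 10_2 (binary, LSB first: 01)
Double-and-add from P = (7, 3):
  bit 0 = 0: acc unchanged = O
  bit 1 = 1: acc = O + (11, 0) = (11, 0)

2P = (11, 0)


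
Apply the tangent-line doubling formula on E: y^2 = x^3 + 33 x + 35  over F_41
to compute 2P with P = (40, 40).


Doubling: s = (3 x1^2 + a) / (2 y1)
s = (3*40^2 + 33) / (2*40) mod 41 = 23
x3 = s^2 - 2 x1 mod 41 = 23^2 - 2*40 = 39
y3 = s (x1 - x3) - y1 mod 41 = 23 * (40 - 39) - 40 = 24

2P = (39, 24)


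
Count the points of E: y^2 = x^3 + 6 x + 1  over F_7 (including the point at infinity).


For each x in F_7, count y with y^2 = x^3 + 6 x + 1 mod 7:
  x = 0: RHS = 1, y in [1, 6]  -> 2 point(s)
  x = 1: RHS = 1, y in [1, 6]  -> 2 point(s)
  x = 2: RHS = 0, y in [0]  -> 1 point(s)
  x = 3: RHS = 4, y in [2, 5]  -> 2 point(s)
  x = 5: RHS = 2, y in [3, 4]  -> 2 point(s)
  x = 6: RHS = 1, y in [1, 6]  -> 2 point(s)
Affine points: 11. Add the point at infinity: total = 12.

#E(F_7) = 12


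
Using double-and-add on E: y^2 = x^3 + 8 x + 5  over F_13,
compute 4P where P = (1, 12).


k = 4 = 100_2 (binary, LSB first: 001)
Double-and-add from P = (1, 12):
  bit 0 = 0: acc unchanged = O
  bit 1 = 0: acc unchanged = O
  bit 2 = 1: acc = O + (5, 12) = (5, 12)

4P = (5, 12)


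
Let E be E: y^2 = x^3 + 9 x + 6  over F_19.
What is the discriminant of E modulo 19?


4 a^3 + 27 b^2 = 4*9^3 + 27*6^2 = 2916 + 972 = 3888
Delta = -16 * (3888) = -62208
Delta mod 19 = 17

Delta = 17 (mod 19)


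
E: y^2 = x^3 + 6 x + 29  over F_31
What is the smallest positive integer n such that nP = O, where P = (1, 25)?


Compute successive multiples of P until we hit O:
  1P = (1, 25)
  2P = (16, 25)
  3P = (14, 6)
  4P = (13, 14)
  5P = (6, 8)
  6P = (12, 0)
  7P = (6, 23)
  8P = (13, 17)
  ... (continuing to 12P)
  12P = O

ord(P) = 12


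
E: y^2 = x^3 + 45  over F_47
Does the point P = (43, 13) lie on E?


Check whether y^2 = x^3 + 0 x + 45 (mod 47) for (x, y) = (43, 13).
LHS: y^2 = 13^2 mod 47 = 28
RHS: x^3 + 0 x + 45 = 43^3 + 0*43 + 45 mod 47 = 28
LHS = RHS

Yes, on the curve


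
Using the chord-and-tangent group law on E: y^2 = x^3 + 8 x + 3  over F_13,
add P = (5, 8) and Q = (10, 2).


P != Q, so use the chord formula.
s = (y2 - y1) / (x2 - x1) = (7) / (5) mod 13 = 4
x3 = s^2 - x1 - x2 mod 13 = 4^2 - 5 - 10 = 1
y3 = s (x1 - x3) - y1 mod 13 = 4 * (5 - 1) - 8 = 8

P + Q = (1, 8)


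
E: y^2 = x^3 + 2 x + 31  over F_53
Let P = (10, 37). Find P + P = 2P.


Doubling: s = (3 x1^2 + a) / (2 y1)
s = (3*10^2 + 2) / (2*37) mod 53 = 27
x3 = s^2 - 2 x1 mod 53 = 27^2 - 2*10 = 20
y3 = s (x1 - x3) - y1 mod 53 = 27 * (10 - 20) - 37 = 11

2P = (20, 11)


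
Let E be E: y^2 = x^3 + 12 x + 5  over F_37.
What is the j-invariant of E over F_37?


Delta = -16(4 a^3 + 27 b^2) mod 37 = 5
-1728 * (4 a)^3 = -1728 * (4*12)^3 mod 37 = 26
j = 26 * 5^(-1) mod 37 = 20

j = 20 (mod 37)


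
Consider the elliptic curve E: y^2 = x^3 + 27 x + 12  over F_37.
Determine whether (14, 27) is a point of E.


Check whether y^2 = x^3 + 27 x + 12 (mod 37) for (x, y) = (14, 27).
LHS: y^2 = 27^2 mod 37 = 26
RHS: x^3 + 27 x + 12 = 14^3 + 27*14 + 12 mod 37 = 26
LHS = RHS

Yes, on the curve


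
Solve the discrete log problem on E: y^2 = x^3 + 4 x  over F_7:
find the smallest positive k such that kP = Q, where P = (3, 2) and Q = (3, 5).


Enumerate multiples of P until we hit Q = (3, 5):
  1P = (3, 2)
  2P = (2, 4)
  3P = (6, 4)
  4P = (0, 0)
  5P = (6, 3)
  6P = (2, 3)
  7P = (3, 5)
Match found at i = 7.

k = 7


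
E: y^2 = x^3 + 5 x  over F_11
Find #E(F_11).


For each x in F_11, count y with y^2 = x^3 + 5 x + 0 mod 11:
  x = 0: RHS = 0, y in [0]  -> 1 point(s)
  x = 3: RHS = 9, y in [3, 8]  -> 2 point(s)
  x = 6: RHS = 4, y in [2, 9]  -> 2 point(s)
  x = 7: RHS = 4, y in [2, 9]  -> 2 point(s)
  x = 9: RHS = 4, y in [2, 9]  -> 2 point(s)
  x = 10: RHS = 5, y in [4, 7]  -> 2 point(s)
Affine points: 11. Add the point at infinity: total = 12.

#E(F_11) = 12


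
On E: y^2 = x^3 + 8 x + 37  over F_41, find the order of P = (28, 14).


Compute successive multiples of P until we hit O:
  1P = (28, 14)
  2P = (17, 17)
  3P = (12, 4)
  4P = (11, 12)
  5P = (4, 25)
  6P = (8, 11)
  7P = (0, 23)
  8P = (21, 35)
  ... (continuing to 45P)
  45P = O

ord(P) = 45


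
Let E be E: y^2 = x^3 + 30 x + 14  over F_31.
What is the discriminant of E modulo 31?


4 a^3 + 27 b^2 = 4*30^3 + 27*14^2 = 108000 + 5292 = 113292
Delta = -16 * (113292) = -1812672
Delta mod 31 = 22

Delta = 22 (mod 31)


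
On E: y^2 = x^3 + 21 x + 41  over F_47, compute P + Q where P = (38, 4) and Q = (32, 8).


P != Q, so use the chord formula.
s = (y2 - y1) / (x2 - x1) = (4) / (41) mod 47 = 15
x3 = s^2 - x1 - x2 mod 47 = 15^2 - 38 - 32 = 14
y3 = s (x1 - x3) - y1 mod 47 = 15 * (38 - 14) - 4 = 27

P + Q = (14, 27)


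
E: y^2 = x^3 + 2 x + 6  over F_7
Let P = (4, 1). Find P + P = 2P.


Doubling: s = (3 x1^2 + a) / (2 y1)
s = (3*4^2 + 2) / (2*1) mod 7 = 4
x3 = s^2 - 2 x1 mod 7 = 4^2 - 2*4 = 1
y3 = s (x1 - x3) - y1 mod 7 = 4 * (4 - 1) - 1 = 4

2P = (1, 4)


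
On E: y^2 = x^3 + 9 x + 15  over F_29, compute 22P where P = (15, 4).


k = 22 = 10110_2 (binary, LSB first: 01101)
Double-and-add from P = (15, 4):
  bit 0 = 0: acc unchanged = O
  bit 1 = 1: acc = O + (23, 8) = (23, 8)
  bit 2 = 1: acc = (23, 8) + (6, 13) = (4, 12)
  bit 3 = 0: acc unchanged = (4, 12)
  bit 4 = 1: acc = (4, 12) + (18, 8) = (13, 3)

22P = (13, 3)


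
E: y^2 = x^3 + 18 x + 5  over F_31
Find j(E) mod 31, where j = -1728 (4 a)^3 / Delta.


Delta = -16(4 a^3 + 27 b^2) mod 31 = 11
-1728 * (4 a)^3 = -1728 * (4*18)^3 mod 31 = 2
j = 2 * 11^(-1) mod 31 = 3

j = 3 (mod 31)


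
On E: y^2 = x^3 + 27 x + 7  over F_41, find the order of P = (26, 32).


Compute successive multiples of P until we hit O:
  1P = (26, 32)
  2P = (34, 34)
  3P = (40, 26)
  4P = (12, 3)
  5P = (28, 40)
  6P = (3, 19)
  7P = (21, 35)
  8P = (37, 32)
  ... (continuing to 39P)
  39P = O

ord(P) = 39


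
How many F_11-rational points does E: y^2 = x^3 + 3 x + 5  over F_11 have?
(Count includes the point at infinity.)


For each x in F_11, count y with y^2 = x^3 + 3 x + 5 mod 11:
  x = 0: RHS = 5, y in [4, 7]  -> 2 point(s)
  x = 1: RHS = 9, y in [3, 8]  -> 2 point(s)
  x = 4: RHS = 4, y in [2, 9]  -> 2 point(s)
  x = 10: RHS = 1, y in [1, 10]  -> 2 point(s)
Affine points: 8. Add the point at infinity: total = 9.

#E(F_11) = 9


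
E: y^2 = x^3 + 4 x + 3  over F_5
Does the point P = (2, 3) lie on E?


Check whether y^2 = x^3 + 4 x + 3 (mod 5) for (x, y) = (2, 3).
LHS: y^2 = 3^2 mod 5 = 4
RHS: x^3 + 4 x + 3 = 2^3 + 4*2 + 3 mod 5 = 4
LHS = RHS

Yes, on the curve


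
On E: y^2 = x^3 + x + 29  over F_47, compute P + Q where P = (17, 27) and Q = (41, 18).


P != Q, so use the chord formula.
s = (y2 - y1) / (x2 - x1) = (38) / (24) mod 47 = 29
x3 = s^2 - x1 - x2 mod 47 = 29^2 - 17 - 41 = 31
y3 = s (x1 - x3) - y1 mod 47 = 29 * (17 - 31) - 27 = 37

P + Q = (31, 37)


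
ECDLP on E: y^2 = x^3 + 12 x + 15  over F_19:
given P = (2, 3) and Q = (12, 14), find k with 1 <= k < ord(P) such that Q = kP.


Enumerate multiples of P until we hit Q = (12, 14):
  1P = (2, 3)
  2P = (12, 14)
Match found at i = 2.

k = 2


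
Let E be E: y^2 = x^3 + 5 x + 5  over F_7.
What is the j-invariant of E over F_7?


Delta = -16(4 a^3 + 27 b^2) mod 7 = 2
-1728 * (4 a)^3 = -1728 * (4*5)^3 mod 7 = 6
j = 6 * 2^(-1) mod 7 = 3

j = 3 (mod 7)


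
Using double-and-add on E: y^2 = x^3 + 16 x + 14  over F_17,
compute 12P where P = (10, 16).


k = 12 = 1100_2 (binary, LSB first: 0011)
Double-and-add from P = (10, 16):
  bit 0 = 0: acc unchanged = O
  bit 1 = 0: acc unchanged = O
  bit 2 = 1: acc = O + (11, 12) = (11, 12)
  bit 3 = 1: acc = (11, 12) + (8, 12) = (15, 5)

12P = (15, 5)


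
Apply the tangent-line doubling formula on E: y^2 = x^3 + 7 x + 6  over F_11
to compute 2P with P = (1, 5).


Doubling: s = (3 x1^2 + a) / (2 y1)
s = (3*1^2 + 7) / (2*5) mod 11 = 1
x3 = s^2 - 2 x1 mod 11 = 1^2 - 2*1 = 10
y3 = s (x1 - x3) - y1 mod 11 = 1 * (1 - 10) - 5 = 8

2P = (10, 8)


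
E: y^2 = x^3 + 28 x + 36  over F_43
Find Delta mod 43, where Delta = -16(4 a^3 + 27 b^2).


4 a^3 + 27 b^2 = 4*28^3 + 27*36^2 = 87808 + 34992 = 122800
Delta = -16 * (122800) = -1964800
Delta mod 43 = 42

Delta = 42 (mod 43)


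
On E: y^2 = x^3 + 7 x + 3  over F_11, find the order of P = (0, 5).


Compute successive multiples of P until we hit O:
  1P = (0, 5)
  2P = (5, 8)
  3P = (9, 5)
  4P = (2, 6)
  5P = (1, 0)
  6P = (2, 5)
  7P = (9, 6)
  8P = (5, 3)
  ... (continuing to 10P)
  10P = O

ord(P) = 10


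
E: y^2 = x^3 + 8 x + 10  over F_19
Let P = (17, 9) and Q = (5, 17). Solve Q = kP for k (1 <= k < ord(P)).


Enumerate multiples of P until we hit Q = (5, 17):
  1P = (17, 9)
  2P = (5, 17)
Match found at i = 2.

k = 2


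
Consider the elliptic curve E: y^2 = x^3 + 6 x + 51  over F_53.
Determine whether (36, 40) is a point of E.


Check whether y^2 = x^3 + 6 x + 51 (mod 53) for (x, y) = (36, 40).
LHS: y^2 = 40^2 mod 53 = 10
RHS: x^3 + 6 x + 51 = 36^3 + 6*36 + 51 mod 53 = 18
LHS != RHS

No, not on the curve


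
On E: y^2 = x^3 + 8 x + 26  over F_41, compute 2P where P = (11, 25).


Doubling: s = (3 x1^2 + a) / (2 y1)
s = (3*11^2 + 8) / (2*25) mod 41 = 23
x3 = s^2 - 2 x1 mod 41 = 23^2 - 2*11 = 15
y3 = s (x1 - x3) - y1 mod 41 = 23 * (11 - 15) - 25 = 6

2P = (15, 6)


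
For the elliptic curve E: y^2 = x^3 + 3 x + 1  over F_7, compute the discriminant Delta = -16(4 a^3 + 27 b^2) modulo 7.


4 a^3 + 27 b^2 = 4*3^3 + 27*1^2 = 108 + 27 = 135
Delta = -16 * (135) = -2160
Delta mod 7 = 3

Delta = 3 (mod 7)


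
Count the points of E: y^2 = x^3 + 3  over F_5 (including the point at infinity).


For each x in F_5, count y with y^2 = x^3 + 0 x + 3 mod 5:
  x = 1: RHS = 4, y in [2, 3]  -> 2 point(s)
  x = 2: RHS = 1, y in [1, 4]  -> 2 point(s)
  x = 3: RHS = 0, y in [0]  -> 1 point(s)
Affine points: 5. Add the point at infinity: total = 6.

#E(F_5) = 6


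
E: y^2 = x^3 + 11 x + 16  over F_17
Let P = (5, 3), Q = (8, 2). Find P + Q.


P != Q, so use the chord formula.
s = (y2 - y1) / (x2 - x1) = (16) / (3) mod 17 = 11
x3 = s^2 - x1 - x2 mod 17 = 11^2 - 5 - 8 = 6
y3 = s (x1 - x3) - y1 mod 17 = 11 * (5 - 6) - 3 = 3

P + Q = (6, 3)


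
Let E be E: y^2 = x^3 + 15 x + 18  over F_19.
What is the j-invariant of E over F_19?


Delta = -16(4 a^3 + 27 b^2) mod 19 = 16
-1728 * (4 a)^3 = -1728 * (4*15)^3 mod 19 = 8
j = 8 * 16^(-1) mod 19 = 10

j = 10 (mod 19)


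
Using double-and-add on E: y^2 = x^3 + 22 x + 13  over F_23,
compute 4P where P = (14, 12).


k = 4 = 100_2 (binary, LSB first: 001)
Double-and-add from P = (14, 12):
  bit 0 = 0: acc unchanged = O
  bit 1 = 0: acc unchanged = O
  bit 2 = 1: acc = O + (14, 11) = (14, 11)

4P = (14, 11)


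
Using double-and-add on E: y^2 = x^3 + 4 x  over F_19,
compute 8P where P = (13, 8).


k = 8 = 1000_2 (binary, LSB first: 0001)
Double-and-add from P = (13, 8):
  bit 0 = 0: acc unchanged = O
  bit 1 = 0: acc unchanged = O
  bit 2 = 0: acc unchanged = O
  bit 3 = 1: acc = O + (1, 9) = (1, 9)

8P = (1, 9)


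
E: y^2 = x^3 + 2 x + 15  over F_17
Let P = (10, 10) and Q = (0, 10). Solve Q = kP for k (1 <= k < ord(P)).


Enumerate multiples of P until we hit Q = (0, 10):
  1P = (10, 10)
  2P = (12, 4)
  3P = (4, 6)
  4P = (11, 12)
  5P = (0, 10)
Match found at i = 5.

k = 5


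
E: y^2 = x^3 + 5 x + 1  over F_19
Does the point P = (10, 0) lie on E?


Check whether y^2 = x^3 + 5 x + 1 (mod 19) for (x, y) = (10, 0).
LHS: y^2 = 0^2 mod 19 = 0
RHS: x^3 + 5 x + 1 = 10^3 + 5*10 + 1 mod 19 = 6
LHS != RHS

No, not on the curve


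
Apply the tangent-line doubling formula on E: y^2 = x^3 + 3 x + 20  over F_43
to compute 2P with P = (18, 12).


Doubling: s = (3 x1^2 + a) / (2 y1)
s = (3*18^2 + 3) / (2*12) mod 43 = 3
x3 = s^2 - 2 x1 mod 43 = 3^2 - 2*18 = 16
y3 = s (x1 - x3) - y1 mod 43 = 3 * (18 - 16) - 12 = 37

2P = (16, 37)


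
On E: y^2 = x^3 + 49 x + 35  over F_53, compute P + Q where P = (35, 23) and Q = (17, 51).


P != Q, so use the chord formula.
s = (y2 - y1) / (x2 - x1) = (28) / (35) mod 53 = 22
x3 = s^2 - x1 - x2 mod 53 = 22^2 - 35 - 17 = 8
y3 = s (x1 - x3) - y1 mod 53 = 22 * (35 - 8) - 23 = 41

P + Q = (8, 41)


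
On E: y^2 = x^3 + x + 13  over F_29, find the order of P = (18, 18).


Compute successive multiples of P until we hit O:
  1P = (18, 18)
  2P = (0, 19)
  3P = (17, 19)
  4P = (24, 17)
  5P = (12, 10)
  6P = (4, 20)
  7P = (23, 20)
  8P = (16, 6)
  ... (continuing to 22P)
  22P = O

ord(P) = 22


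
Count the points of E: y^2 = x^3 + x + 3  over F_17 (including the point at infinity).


For each x in F_17, count y with y^2 = x^3 + 1 x + 3 mod 17:
  x = 2: RHS = 13, y in [8, 9]  -> 2 point(s)
  x = 3: RHS = 16, y in [4, 13]  -> 2 point(s)
  x = 6: RHS = 4, y in [2, 15]  -> 2 point(s)
  x = 7: RHS = 13, y in [8, 9]  -> 2 point(s)
  x = 8: RHS = 13, y in [8, 9]  -> 2 point(s)
  x = 11: RHS = 2, y in [6, 11]  -> 2 point(s)
  x = 12: RHS = 9, y in [3, 14]  -> 2 point(s)
  x = 16: RHS = 1, y in [1, 16]  -> 2 point(s)
Affine points: 16. Add the point at infinity: total = 17.

#E(F_17) = 17


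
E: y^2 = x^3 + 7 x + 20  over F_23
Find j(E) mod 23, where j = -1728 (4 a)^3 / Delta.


Delta = -16(4 a^3 + 27 b^2) mod 23 = 12
-1728 * (4 a)^3 = -1728 * (4*7)^3 mod 23 = 16
j = 16 * 12^(-1) mod 23 = 9

j = 9 (mod 23)


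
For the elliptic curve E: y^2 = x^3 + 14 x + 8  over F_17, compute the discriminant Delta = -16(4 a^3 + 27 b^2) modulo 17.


4 a^3 + 27 b^2 = 4*14^3 + 27*8^2 = 10976 + 1728 = 12704
Delta = -16 * (12704) = -203264
Delta mod 17 = 5

Delta = 5 (mod 17)


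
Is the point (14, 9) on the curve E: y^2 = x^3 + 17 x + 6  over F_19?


Check whether y^2 = x^3 + 17 x + 6 (mod 19) for (x, y) = (14, 9).
LHS: y^2 = 9^2 mod 19 = 5
RHS: x^3 + 17 x + 6 = 14^3 + 17*14 + 6 mod 19 = 5
LHS = RHS

Yes, on the curve


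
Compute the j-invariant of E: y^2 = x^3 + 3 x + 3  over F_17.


Delta = -16(4 a^3 + 27 b^2) mod 17 = 11
-1728 * (4 a)^3 = -1728 * (4*3)^3 mod 17 = 15
j = 15 * 11^(-1) mod 17 = 6

j = 6 (mod 17)


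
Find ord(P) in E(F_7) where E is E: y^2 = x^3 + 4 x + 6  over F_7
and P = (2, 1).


Compute successive multiples of P until we hit O:
  1P = (2, 1)
  2P = (4, 4)
  3P = (5, 5)
  4P = (1, 5)
  5P = (6, 1)
  6P = (6, 6)
  7P = (1, 2)
  8P = (5, 2)
  ... (continuing to 11P)
  11P = O

ord(P) = 11


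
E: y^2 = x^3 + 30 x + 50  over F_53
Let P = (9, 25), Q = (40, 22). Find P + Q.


P != Q, so use the chord formula.
s = (y2 - y1) / (x2 - x1) = (50) / (31) mod 53 = 17
x3 = s^2 - x1 - x2 mod 53 = 17^2 - 9 - 40 = 28
y3 = s (x1 - x3) - y1 mod 53 = 17 * (9 - 28) - 25 = 23

P + Q = (28, 23)


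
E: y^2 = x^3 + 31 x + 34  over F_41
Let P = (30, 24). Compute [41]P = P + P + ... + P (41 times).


k = 41 = 101001_2 (binary, LSB first: 100101)
Double-and-add from P = (30, 24):
  bit 0 = 1: acc = O + (30, 24) = (30, 24)
  bit 1 = 0: acc unchanged = (30, 24)
  bit 2 = 0: acc unchanged = (30, 24)
  bit 3 = 1: acc = (30, 24) + (38, 23) = (39, 13)
  bit 4 = 0: acc unchanged = (39, 13)
  bit 5 = 1: acc = (39, 13) + (15, 15) = (30, 17)

41P = (30, 17)


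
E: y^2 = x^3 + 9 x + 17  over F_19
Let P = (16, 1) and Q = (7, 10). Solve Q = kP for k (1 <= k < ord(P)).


Enumerate multiples of P until we hit Q = (7, 10):
  1P = (16, 1)
  2P = (7, 9)
  3P = (5, 4)
  4P = (2, 9)
  5P = (18, 11)
  6P = (10, 10)
  7P = (0, 13)
  8P = (0, 6)
  9P = (10, 9)
  10P = (18, 8)
  11P = (2, 10)
  12P = (5, 15)
  13P = (7, 10)
Match found at i = 13.

k = 13


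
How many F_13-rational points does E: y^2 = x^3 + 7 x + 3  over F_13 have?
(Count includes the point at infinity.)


For each x in F_13, count y with y^2 = x^3 + 7 x + 3 mod 13:
  x = 0: RHS = 3, y in [4, 9]  -> 2 point(s)
  x = 2: RHS = 12, y in [5, 8]  -> 2 point(s)
  x = 3: RHS = 12, y in [5, 8]  -> 2 point(s)
  x = 4: RHS = 4, y in [2, 11]  -> 2 point(s)
  x = 6: RHS = 1, y in [1, 12]  -> 2 point(s)
  x = 8: RHS = 12, y in [5, 8]  -> 2 point(s)
Affine points: 12. Add the point at infinity: total = 13.

#E(F_13) = 13


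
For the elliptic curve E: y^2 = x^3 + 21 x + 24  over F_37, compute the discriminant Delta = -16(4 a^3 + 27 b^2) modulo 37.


4 a^3 + 27 b^2 = 4*21^3 + 27*24^2 = 37044 + 15552 = 52596
Delta = -16 * (52596) = -841536
Delta mod 37 = 29

Delta = 29 (mod 37)


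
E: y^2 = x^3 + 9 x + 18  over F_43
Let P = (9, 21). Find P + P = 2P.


Doubling: s = (3 x1^2 + a) / (2 y1)
s = (3*9^2 + 9) / (2*21) mod 43 = 6
x3 = s^2 - 2 x1 mod 43 = 6^2 - 2*9 = 18
y3 = s (x1 - x3) - y1 mod 43 = 6 * (9 - 18) - 21 = 11

2P = (18, 11)


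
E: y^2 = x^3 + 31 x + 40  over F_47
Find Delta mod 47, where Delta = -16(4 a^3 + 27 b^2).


4 a^3 + 27 b^2 = 4*31^3 + 27*40^2 = 119164 + 43200 = 162364
Delta = -16 * (162364) = -2597824
Delta mod 47 = 7

Delta = 7 (mod 47)


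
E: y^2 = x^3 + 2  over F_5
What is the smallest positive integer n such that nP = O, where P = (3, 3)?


Compute successive multiples of P until we hit O:
  1P = (3, 3)
  2P = (3, 2)
  3P = O

ord(P) = 3


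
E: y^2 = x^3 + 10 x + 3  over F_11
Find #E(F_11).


For each x in F_11, count y with y^2 = x^3 + 10 x + 3 mod 11:
  x = 0: RHS = 3, y in [5, 6]  -> 2 point(s)
  x = 1: RHS = 3, y in [5, 6]  -> 2 point(s)
  x = 2: RHS = 9, y in [3, 8]  -> 2 point(s)
  x = 3: RHS = 5, y in [4, 7]  -> 2 point(s)
  x = 6: RHS = 4, y in [2, 9]  -> 2 point(s)
  x = 7: RHS = 9, y in [3, 8]  -> 2 point(s)
  x = 8: RHS = 1, y in [1, 10]  -> 2 point(s)
  x = 10: RHS = 3, y in [5, 6]  -> 2 point(s)
Affine points: 16. Add the point at infinity: total = 17.

#E(F_11) = 17


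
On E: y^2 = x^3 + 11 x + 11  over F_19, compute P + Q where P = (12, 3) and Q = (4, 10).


P != Q, so use the chord formula.
s = (y2 - y1) / (x2 - x1) = (7) / (11) mod 19 = 11
x3 = s^2 - x1 - x2 mod 19 = 11^2 - 12 - 4 = 10
y3 = s (x1 - x3) - y1 mod 19 = 11 * (12 - 10) - 3 = 0

P + Q = (10, 0)


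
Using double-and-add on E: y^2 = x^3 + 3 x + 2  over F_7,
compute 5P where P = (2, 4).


k = 5 = 101_2 (binary, LSB first: 101)
Double-and-add from P = (2, 4):
  bit 0 = 1: acc = O + (2, 4) = (2, 4)
  bit 1 = 0: acc unchanged = (2, 4)
  bit 2 = 1: acc = (2, 4) + (0, 3) = (0, 4)

5P = (0, 4)


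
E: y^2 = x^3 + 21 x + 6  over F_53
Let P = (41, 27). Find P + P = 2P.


Doubling: s = (3 x1^2 + a) / (2 y1)
s = (3*41^2 + 21) / (2*27) mod 53 = 29
x3 = s^2 - 2 x1 mod 53 = 29^2 - 2*41 = 17
y3 = s (x1 - x3) - y1 mod 53 = 29 * (41 - 17) - 27 = 33

2P = (17, 33)


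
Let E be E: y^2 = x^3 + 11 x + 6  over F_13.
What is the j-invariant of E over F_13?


Delta = -16(4 a^3 + 27 b^2) mod 13 = 1
-1728 * (4 a)^3 = -1728 * (4*11)^3 mod 13 = 8
j = 8 * 1^(-1) mod 13 = 8

j = 8 (mod 13)


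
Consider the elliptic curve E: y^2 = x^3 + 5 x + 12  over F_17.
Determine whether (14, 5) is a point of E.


Check whether y^2 = x^3 + 5 x + 12 (mod 17) for (x, y) = (14, 5).
LHS: y^2 = 5^2 mod 17 = 8
RHS: x^3 + 5 x + 12 = 14^3 + 5*14 + 12 mod 17 = 4
LHS != RHS

No, not on the curve


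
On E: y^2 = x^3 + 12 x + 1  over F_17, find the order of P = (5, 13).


Compute successive multiples of P until we hit O:
  1P = (5, 13)
  2P = (6, 0)
  3P = (5, 4)
  4P = O

ord(P) = 4


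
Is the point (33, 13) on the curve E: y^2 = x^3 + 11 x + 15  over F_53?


Check whether y^2 = x^3 + 11 x + 15 (mod 53) for (x, y) = (33, 13).
LHS: y^2 = 13^2 mod 53 = 10
RHS: x^3 + 11 x + 15 = 33^3 + 11*33 + 15 mod 53 = 10
LHS = RHS

Yes, on the curve


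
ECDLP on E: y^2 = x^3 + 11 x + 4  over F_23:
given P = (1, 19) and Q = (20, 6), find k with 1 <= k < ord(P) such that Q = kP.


Enumerate multiples of P until we hit Q = (20, 6):
  1P = (1, 19)
  2P = (14, 21)
  3P = (20, 17)
  4P = (8, 12)
  5P = (15, 18)
  6P = (9, 21)
  7P = (3, 15)
  8P = (0, 2)
  9P = (12, 1)
  10P = (18, 13)
  11P = (5, 0)
  12P = (18, 10)
  13P = (12, 22)
  14P = (0, 21)
  15P = (3, 8)
  16P = (9, 2)
  17P = (15, 5)
  18P = (8, 11)
  19P = (20, 6)
Match found at i = 19.

k = 19


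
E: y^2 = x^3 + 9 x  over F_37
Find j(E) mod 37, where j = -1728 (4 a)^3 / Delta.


Delta = -16(4 a^3 + 27 b^2) mod 37 = 1
-1728 * (4 a)^3 = -1728 * (4*9)^3 mod 37 = 26
j = 26 * 1^(-1) mod 37 = 26

j = 26 (mod 37)


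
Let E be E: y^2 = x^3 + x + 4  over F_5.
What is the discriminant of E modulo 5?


4 a^3 + 27 b^2 = 4*1^3 + 27*4^2 = 4 + 432 = 436
Delta = -16 * (436) = -6976
Delta mod 5 = 4

Delta = 4 (mod 5)


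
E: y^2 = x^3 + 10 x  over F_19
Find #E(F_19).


For each x in F_19, count y with y^2 = x^3 + 10 x + 0 mod 19:
  x = 0: RHS = 0, y in [0]  -> 1 point(s)
  x = 1: RHS = 11, y in [7, 12]  -> 2 point(s)
  x = 2: RHS = 9, y in [3, 16]  -> 2 point(s)
  x = 3: RHS = 0, y in [0]  -> 1 point(s)
  x = 4: RHS = 9, y in [3, 16]  -> 2 point(s)
  x = 5: RHS = 4, y in [2, 17]  -> 2 point(s)
  x = 10: RHS = 17, y in [6, 13]  -> 2 point(s)
  x = 11: RHS = 16, y in [4, 15]  -> 2 point(s)
  x = 12: RHS = 5, y in [9, 10]  -> 2 point(s)
  x = 13: RHS = 9, y in [3, 16]  -> 2 point(s)
  x = 16: RHS = 0, y in [0]  -> 1 point(s)
Affine points: 19. Add the point at infinity: total = 20.

#E(F_19) = 20


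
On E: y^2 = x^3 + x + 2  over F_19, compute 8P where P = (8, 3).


k = 8 = 1000_2 (binary, LSB first: 0001)
Double-and-add from P = (8, 3):
  bit 0 = 0: acc unchanged = O
  bit 1 = 0: acc unchanged = O
  bit 2 = 0: acc unchanged = O
  bit 3 = 1: acc = O + (8, 16) = (8, 16)

8P = (8, 16)


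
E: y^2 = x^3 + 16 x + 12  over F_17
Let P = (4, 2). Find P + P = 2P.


Doubling: s = (3 x1^2 + a) / (2 y1)
s = (3*4^2 + 16) / (2*2) mod 17 = 16
x3 = s^2 - 2 x1 mod 17 = 16^2 - 2*4 = 10
y3 = s (x1 - x3) - y1 mod 17 = 16 * (4 - 10) - 2 = 4

2P = (10, 4)


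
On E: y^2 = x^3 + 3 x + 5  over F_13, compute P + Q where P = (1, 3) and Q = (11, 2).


P != Q, so use the chord formula.
s = (y2 - y1) / (x2 - x1) = (12) / (10) mod 13 = 9
x3 = s^2 - x1 - x2 mod 13 = 9^2 - 1 - 11 = 4
y3 = s (x1 - x3) - y1 mod 13 = 9 * (1 - 4) - 3 = 9

P + Q = (4, 9)


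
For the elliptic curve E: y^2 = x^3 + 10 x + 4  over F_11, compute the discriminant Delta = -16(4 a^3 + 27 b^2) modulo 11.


4 a^3 + 27 b^2 = 4*10^3 + 27*4^2 = 4000 + 432 = 4432
Delta = -16 * (4432) = -70912
Delta mod 11 = 5

Delta = 5 (mod 11)


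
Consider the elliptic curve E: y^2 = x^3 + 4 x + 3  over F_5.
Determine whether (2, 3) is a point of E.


Check whether y^2 = x^3 + 4 x + 3 (mod 5) for (x, y) = (2, 3).
LHS: y^2 = 3^2 mod 5 = 4
RHS: x^3 + 4 x + 3 = 2^3 + 4*2 + 3 mod 5 = 4
LHS = RHS

Yes, on the curve


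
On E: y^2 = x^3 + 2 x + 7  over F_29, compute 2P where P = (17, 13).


Doubling: s = (3 x1^2 + a) / (2 y1)
s = (3*17^2 + 2) / (2*13) mod 29 = 10
x3 = s^2 - 2 x1 mod 29 = 10^2 - 2*17 = 8
y3 = s (x1 - x3) - y1 mod 29 = 10 * (17 - 8) - 13 = 19

2P = (8, 19)


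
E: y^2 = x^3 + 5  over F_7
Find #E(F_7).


For each x in F_7, count y with y^2 = x^3 + 0 x + 5 mod 7:
  x = 3: RHS = 4, y in [2, 5]  -> 2 point(s)
  x = 5: RHS = 4, y in [2, 5]  -> 2 point(s)
  x = 6: RHS = 4, y in [2, 5]  -> 2 point(s)
Affine points: 6. Add the point at infinity: total = 7.

#E(F_7) = 7


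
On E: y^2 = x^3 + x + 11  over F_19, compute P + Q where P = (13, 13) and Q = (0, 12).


P != Q, so use the chord formula.
s = (y2 - y1) / (x2 - x1) = (18) / (6) mod 19 = 3
x3 = s^2 - x1 - x2 mod 19 = 3^2 - 13 - 0 = 15
y3 = s (x1 - x3) - y1 mod 19 = 3 * (13 - 15) - 13 = 0

P + Q = (15, 0)


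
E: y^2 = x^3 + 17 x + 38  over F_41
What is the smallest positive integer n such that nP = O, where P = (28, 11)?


Compute successive multiples of P until we hit O:
  1P = (28, 11)
  2P = (21, 29)
  3P = (12, 24)
  4P = (22, 20)
  5P = (24, 24)
  6P = (38, 1)
  7P = (17, 19)
  8P = (5, 17)
  ... (continuing to 51P)
  51P = O

ord(P) = 51


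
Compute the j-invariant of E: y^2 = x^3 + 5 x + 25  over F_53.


Delta = -16(4 a^3 + 27 b^2) mod 53 = 38
-1728 * (4 a)^3 = -1728 * (4*5)^3 mod 53 = 43
j = 43 * 38^(-1) mod 53 = 36

j = 36 (mod 53)


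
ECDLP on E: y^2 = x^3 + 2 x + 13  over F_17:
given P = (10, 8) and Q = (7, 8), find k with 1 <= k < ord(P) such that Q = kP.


Enumerate multiples of P until we hit Q = (7, 8):
  1P = (10, 8)
  2P = (13, 14)
  3P = (15, 16)
  4P = (0, 8)
  5P = (7, 9)
  6P = (2, 12)
  7P = (1, 13)
  8P = (4, 0)
  9P = (1, 4)
  10P = (2, 5)
  11P = (7, 8)
Match found at i = 11.

k = 11


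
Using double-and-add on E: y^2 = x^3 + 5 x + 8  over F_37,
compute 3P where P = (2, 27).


k = 3 = 11_2 (binary, LSB first: 11)
Double-and-add from P = (2, 27):
  bit 0 = 1: acc = O + (2, 27) = (2, 27)
  bit 1 = 1: acc = (2, 27) + (34, 15) = (26, 19)

3P = (26, 19)


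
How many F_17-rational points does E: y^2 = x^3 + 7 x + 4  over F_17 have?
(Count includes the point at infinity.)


For each x in F_17, count y with y^2 = x^3 + 7 x + 4 mod 17:
  x = 0: RHS = 4, y in [2, 15]  -> 2 point(s)
  x = 2: RHS = 9, y in [3, 14]  -> 2 point(s)
  x = 3: RHS = 1, y in [1, 16]  -> 2 point(s)
  x = 11: RHS = 1, y in [1, 16]  -> 2 point(s)
  x = 15: RHS = 16, y in [4, 13]  -> 2 point(s)
  x = 16: RHS = 13, y in [8, 9]  -> 2 point(s)
Affine points: 12. Add the point at infinity: total = 13.

#E(F_17) = 13


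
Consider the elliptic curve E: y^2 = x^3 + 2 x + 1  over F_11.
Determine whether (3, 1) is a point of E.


Check whether y^2 = x^3 + 2 x + 1 (mod 11) for (x, y) = (3, 1).
LHS: y^2 = 1^2 mod 11 = 1
RHS: x^3 + 2 x + 1 = 3^3 + 2*3 + 1 mod 11 = 1
LHS = RHS

Yes, on the curve


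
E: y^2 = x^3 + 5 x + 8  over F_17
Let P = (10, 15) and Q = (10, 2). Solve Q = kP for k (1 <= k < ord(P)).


Enumerate multiples of P until we hit Q = (10, 2):
  1P = (10, 15)
  2P = (13, 14)
  3P = (13, 3)
  4P = (10, 2)
Match found at i = 4.

k = 4


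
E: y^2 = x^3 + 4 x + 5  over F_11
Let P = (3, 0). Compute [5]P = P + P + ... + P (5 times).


k = 5 = 101_2 (binary, LSB first: 101)
Double-and-add from P = (3, 0):
  bit 0 = 1: acc = O + (3, 0) = (3, 0)
  bit 1 = 0: acc unchanged = (3, 0)
  bit 2 = 1: acc = (3, 0) + O = (3, 0)

5P = (3, 0)


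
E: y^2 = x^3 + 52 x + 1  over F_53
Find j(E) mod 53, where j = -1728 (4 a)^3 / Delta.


Delta = -16(4 a^3 + 27 b^2) mod 53 = 3
-1728 * (4 a)^3 = -1728 * (4*52)^3 mod 53 = 34
j = 34 * 3^(-1) mod 53 = 29

j = 29 (mod 53)


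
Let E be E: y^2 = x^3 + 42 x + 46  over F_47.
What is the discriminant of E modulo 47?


4 a^3 + 27 b^2 = 4*42^3 + 27*46^2 = 296352 + 57132 = 353484
Delta = -16 * (353484) = -5655744
Delta mod 47 = 1

Delta = 1 (mod 47)


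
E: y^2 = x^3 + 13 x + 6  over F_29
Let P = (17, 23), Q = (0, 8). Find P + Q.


P != Q, so use the chord formula.
s = (y2 - y1) / (x2 - x1) = (14) / (12) mod 29 = 6
x3 = s^2 - x1 - x2 mod 29 = 6^2 - 17 - 0 = 19
y3 = s (x1 - x3) - y1 mod 29 = 6 * (17 - 19) - 23 = 23

P + Q = (19, 23)


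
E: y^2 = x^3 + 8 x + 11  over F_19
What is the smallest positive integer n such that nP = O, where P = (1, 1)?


Compute successive multiples of P until we hit O:
  1P = (1, 1)
  2P = (14, 13)
  3P = (8, 13)
  4P = (11, 9)
  5P = (16, 6)
  6P = (0, 12)
  7P = (6, 16)
  8P = (2, 15)
  ... (continuing to 27P)
  27P = O

ord(P) = 27


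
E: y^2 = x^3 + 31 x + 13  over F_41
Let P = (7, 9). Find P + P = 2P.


Doubling: s = (3 x1^2 + a) / (2 y1)
s = (3*7^2 + 31) / (2*9) mod 41 = 19
x3 = s^2 - 2 x1 mod 41 = 19^2 - 2*7 = 19
y3 = s (x1 - x3) - y1 mod 41 = 19 * (7 - 19) - 9 = 9

2P = (19, 9)


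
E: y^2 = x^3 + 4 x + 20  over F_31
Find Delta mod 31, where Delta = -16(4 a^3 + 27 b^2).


4 a^3 + 27 b^2 = 4*4^3 + 27*20^2 = 256 + 10800 = 11056
Delta = -16 * (11056) = -176896
Delta mod 31 = 21

Delta = 21 (mod 31)


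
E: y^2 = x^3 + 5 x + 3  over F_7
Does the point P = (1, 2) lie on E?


Check whether y^2 = x^3 + 5 x + 3 (mod 7) for (x, y) = (1, 2).
LHS: y^2 = 2^2 mod 7 = 4
RHS: x^3 + 5 x + 3 = 1^3 + 5*1 + 3 mod 7 = 2
LHS != RHS

No, not on the curve


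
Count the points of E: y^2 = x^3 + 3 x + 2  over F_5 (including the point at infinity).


For each x in F_5, count y with y^2 = x^3 + 3 x + 2 mod 5:
  x = 1: RHS = 1, y in [1, 4]  -> 2 point(s)
  x = 2: RHS = 1, y in [1, 4]  -> 2 point(s)
Affine points: 4. Add the point at infinity: total = 5.

#E(F_5) = 5


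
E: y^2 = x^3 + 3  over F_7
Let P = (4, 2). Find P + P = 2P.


Doubling: s = (3 x1^2 + a) / (2 y1)
s = (3*4^2 + 0) / (2*2) mod 7 = 5
x3 = s^2 - 2 x1 mod 7 = 5^2 - 2*4 = 3
y3 = s (x1 - x3) - y1 mod 7 = 5 * (4 - 3) - 2 = 3

2P = (3, 3)


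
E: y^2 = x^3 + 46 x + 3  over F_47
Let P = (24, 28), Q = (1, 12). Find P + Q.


P != Q, so use the chord formula.
s = (y2 - y1) / (x2 - x1) = (31) / (24) mod 47 = 15
x3 = s^2 - x1 - x2 mod 47 = 15^2 - 24 - 1 = 12
y3 = s (x1 - x3) - y1 mod 47 = 15 * (24 - 12) - 28 = 11

P + Q = (12, 11)


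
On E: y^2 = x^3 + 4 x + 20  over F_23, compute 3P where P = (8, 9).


k = 3 = 11_2 (binary, LSB first: 11)
Double-and-add from P = (8, 9):
  bit 0 = 1: acc = O + (8, 9) = (8, 9)
  bit 1 = 1: acc = (8, 9) + (10, 5) = (9, 16)

3P = (9, 16)


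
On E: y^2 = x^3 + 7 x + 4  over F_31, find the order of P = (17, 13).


Compute successive multiples of P until we hit O:
  1P = (17, 13)
  2P = (22, 24)
  3P = (8, 13)
  4P = (6, 18)
  5P = (10, 12)
  6P = (23, 26)
  7P = (0, 29)
  8P = (21, 9)
  ... (continuing to 31P)
  31P = O

ord(P) = 31


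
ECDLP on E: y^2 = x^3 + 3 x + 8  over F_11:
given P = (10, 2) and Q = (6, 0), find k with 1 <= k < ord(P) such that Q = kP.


Enumerate multiples of P until we hit Q = (6, 0):
  1P = (10, 2)
  2P = (7, 8)
  3P = (9, 7)
  4P = (6, 0)
Match found at i = 4.

k = 4


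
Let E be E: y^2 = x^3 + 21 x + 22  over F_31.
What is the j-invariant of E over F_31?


Delta = -16(4 a^3 + 27 b^2) mod 31 = 23
-1728 * (4 a)^3 = -1728 * (4*21)^3 mod 31 = 27
j = 27 * 23^(-1) mod 31 = 16

j = 16 (mod 31)


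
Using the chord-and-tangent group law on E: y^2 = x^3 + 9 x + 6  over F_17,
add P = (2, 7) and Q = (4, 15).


P != Q, so use the chord formula.
s = (y2 - y1) / (x2 - x1) = (8) / (2) mod 17 = 4
x3 = s^2 - x1 - x2 mod 17 = 4^2 - 2 - 4 = 10
y3 = s (x1 - x3) - y1 mod 17 = 4 * (2 - 10) - 7 = 12

P + Q = (10, 12)


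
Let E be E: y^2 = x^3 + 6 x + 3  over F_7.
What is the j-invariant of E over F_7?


Delta = -16(4 a^3 + 27 b^2) mod 7 = 5
-1728 * (4 a)^3 = -1728 * (4*6)^3 mod 7 = 6
j = 6 * 5^(-1) mod 7 = 4

j = 4 (mod 7)


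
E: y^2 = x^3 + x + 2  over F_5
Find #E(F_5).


For each x in F_5, count y with y^2 = x^3 + 1 x + 2 mod 5:
  x = 1: RHS = 4, y in [2, 3]  -> 2 point(s)
  x = 4: RHS = 0, y in [0]  -> 1 point(s)
Affine points: 3. Add the point at infinity: total = 4.

#E(F_5) = 4


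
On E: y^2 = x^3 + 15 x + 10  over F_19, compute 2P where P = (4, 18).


k = 2 = 10_2 (binary, LSB first: 01)
Double-and-add from P = (4, 18):
  bit 0 = 0: acc unchanged = O
  bit 1 = 1: acc = O + (1, 11) = (1, 11)

2P = (1, 11)


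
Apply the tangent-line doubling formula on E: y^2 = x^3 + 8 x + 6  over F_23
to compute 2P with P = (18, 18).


Doubling: s = (3 x1^2 + a) / (2 y1)
s = (3*18^2 + 8) / (2*18) mod 23 = 17
x3 = s^2 - 2 x1 mod 23 = 17^2 - 2*18 = 0
y3 = s (x1 - x3) - y1 mod 23 = 17 * (18 - 0) - 18 = 12

2P = (0, 12)


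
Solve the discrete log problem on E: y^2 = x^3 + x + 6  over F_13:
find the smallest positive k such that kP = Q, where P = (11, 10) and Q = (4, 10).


Enumerate multiples of P until we hit Q = (4, 10):
  1P = (11, 10)
  2P = (4, 3)
  3P = (12, 2)
  4P = (2, 9)
  5P = (9, 9)
  6P = (3, 7)
  7P = (3, 6)
  8P = (9, 4)
  9P = (2, 4)
  10P = (12, 11)
  11P = (4, 10)
Match found at i = 11.

k = 11


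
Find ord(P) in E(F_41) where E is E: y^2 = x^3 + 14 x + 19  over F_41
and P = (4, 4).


Compute successive multiples of P until we hit O:
  1P = (4, 4)
  2P = (29, 38)
  3P = (17, 39)
  4P = (19, 25)
  5P = (38, 14)
  6P = (32, 36)
  7P = (13, 15)
  8P = (26, 1)
  ... (continuing to 39P)
  39P = O

ord(P) = 39


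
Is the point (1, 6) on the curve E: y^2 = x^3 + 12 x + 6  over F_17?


Check whether y^2 = x^3 + 12 x + 6 (mod 17) for (x, y) = (1, 6).
LHS: y^2 = 6^2 mod 17 = 2
RHS: x^3 + 12 x + 6 = 1^3 + 12*1 + 6 mod 17 = 2
LHS = RHS

Yes, on the curve


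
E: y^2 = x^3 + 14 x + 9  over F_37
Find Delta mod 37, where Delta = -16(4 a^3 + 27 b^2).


4 a^3 + 27 b^2 = 4*14^3 + 27*9^2 = 10976 + 2187 = 13163
Delta = -16 * (13163) = -210608
Delta mod 37 = 33

Delta = 33 (mod 37)


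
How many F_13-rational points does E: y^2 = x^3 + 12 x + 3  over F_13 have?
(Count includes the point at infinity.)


For each x in F_13, count y with y^2 = x^3 + 12 x + 3 mod 13:
  x = 0: RHS = 3, y in [4, 9]  -> 2 point(s)
  x = 1: RHS = 3, y in [4, 9]  -> 2 point(s)
  x = 2: RHS = 9, y in [3, 10]  -> 2 point(s)
  x = 3: RHS = 1, y in [1, 12]  -> 2 point(s)
  x = 7: RHS = 1, y in [1, 12]  -> 2 point(s)
  x = 8: RHS = 0, y in [0]  -> 1 point(s)
  x = 11: RHS = 10, y in [6, 7]  -> 2 point(s)
  x = 12: RHS = 3, y in [4, 9]  -> 2 point(s)
Affine points: 15. Add the point at infinity: total = 16.

#E(F_13) = 16


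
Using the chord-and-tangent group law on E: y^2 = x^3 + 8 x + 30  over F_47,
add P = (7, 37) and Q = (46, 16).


P != Q, so use the chord formula.
s = (y2 - y1) / (x2 - x1) = (26) / (39) mod 47 = 32
x3 = s^2 - x1 - x2 mod 47 = 32^2 - 7 - 46 = 31
y3 = s (x1 - x3) - y1 mod 47 = 32 * (7 - 31) - 37 = 41

P + Q = (31, 41)


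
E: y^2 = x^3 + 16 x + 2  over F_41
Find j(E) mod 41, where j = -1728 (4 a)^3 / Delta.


Delta = -16(4 a^3 + 27 b^2) mod 41 = 4
-1728 * (4 a)^3 = -1728 * (4*16)^3 mod 41 = 19
j = 19 * 4^(-1) mod 41 = 15

j = 15 (mod 41)
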